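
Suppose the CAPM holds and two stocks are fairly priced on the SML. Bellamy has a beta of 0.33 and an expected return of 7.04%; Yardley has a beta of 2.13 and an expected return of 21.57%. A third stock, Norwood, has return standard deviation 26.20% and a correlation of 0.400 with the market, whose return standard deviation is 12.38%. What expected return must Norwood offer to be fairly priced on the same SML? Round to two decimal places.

MRP = (21.57% − 7.04%) / (2.13 − 0.33) = 8.0722%
R_f = 7.04% − 0.33 × 8.0722% = 4.3762%
β_Norwood = ρ·σ_i/σ_m = 0.400 × 26.20 / 12.38 = 0.8465
E(R_Norwood) = R_f + β × MRP = 4.3762% + 0.8465 × 8.0722% = 11.21%

11.21%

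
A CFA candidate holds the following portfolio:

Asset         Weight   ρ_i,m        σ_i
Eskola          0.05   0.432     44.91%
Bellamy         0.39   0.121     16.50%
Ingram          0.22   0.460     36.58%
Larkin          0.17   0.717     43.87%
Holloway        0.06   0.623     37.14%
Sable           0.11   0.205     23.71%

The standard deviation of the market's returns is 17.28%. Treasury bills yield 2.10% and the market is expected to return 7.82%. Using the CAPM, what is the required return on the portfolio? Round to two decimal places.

6.31%

β_Eskola = 0.432 × 44.91% / 17.28% = 1.1228
β_Bellamy = 0.121 × 16.50% / 17.28% = 0.1155
β_Ingram = 0.460 × 36.58% / 17.28% = 0.9738
β_Larkin = 0.717 × 43.87% / 17.28% = 1.8203
β_Holloway = 0.623 × 37.14% / 17.28% = 1.3390
β_Sable = 0.205 × 23.71% / 17.28% = 0.2813
β_P = Σ w_i β_i = 0.05×1.1228 + 0.39×0.1155 + 0.22×0.9738 + 0.17×1.8203 + 0.06×1.3390 + 0.11×0.2813 = 0.7362
MRP = 7.82% − 2.10% = 5.72%
E(R_P) = R_f + β_P × MRP = 2.10% + 0.7362 × 5.72% = 6.31%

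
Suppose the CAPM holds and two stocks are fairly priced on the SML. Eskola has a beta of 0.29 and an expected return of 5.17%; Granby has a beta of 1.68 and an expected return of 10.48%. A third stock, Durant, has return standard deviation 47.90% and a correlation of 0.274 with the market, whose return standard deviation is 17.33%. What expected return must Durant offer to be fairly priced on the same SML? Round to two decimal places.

MRP = (10.48% − 5.17%) / (1.68 − 0.29) = 3.8201%
R_f = 5.17% − 0.29 × 3.8201% = 4.0622%
β_Durant = ρ·σ_i/σ_m = 0.274 × 47.90 / 17.33 = 0.7573
E(R_Durant) = R_f + β × MRP = 4.0622% + 0.7573 × 3.8201% = 6.96%

6.96%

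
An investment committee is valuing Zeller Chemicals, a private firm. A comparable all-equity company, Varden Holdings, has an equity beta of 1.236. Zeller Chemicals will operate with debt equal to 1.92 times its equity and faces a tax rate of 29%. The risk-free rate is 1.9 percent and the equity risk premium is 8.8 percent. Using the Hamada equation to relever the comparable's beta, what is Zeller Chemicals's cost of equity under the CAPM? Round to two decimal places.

β_L = β_U × [1 + (1 − t)(D/E)] = 1.236 × [1 + (1 − 0.29) × 1.92]
    = 1.236 × [1 + 0.71 × 1.92] = 1.236 × 2.3632 = 2.9209
E(R) = R_f + β_L × MRP = 1.9% + 2.9209 × 8.8% = 27.60%

27.60%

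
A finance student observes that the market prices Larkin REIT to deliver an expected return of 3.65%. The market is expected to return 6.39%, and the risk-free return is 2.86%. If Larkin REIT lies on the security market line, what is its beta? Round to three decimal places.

MRP = 6.39% − 2.86% = 3.53%
β = (E(R) − R_f) / MRP = (3.65% − 2.86%) / 3.53% = 0.79% / 3.53% = 0.224

0.224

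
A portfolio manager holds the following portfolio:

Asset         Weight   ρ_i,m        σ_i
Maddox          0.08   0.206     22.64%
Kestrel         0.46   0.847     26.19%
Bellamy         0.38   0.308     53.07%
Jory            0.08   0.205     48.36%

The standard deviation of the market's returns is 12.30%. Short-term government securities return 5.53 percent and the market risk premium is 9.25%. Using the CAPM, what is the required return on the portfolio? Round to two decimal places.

18.75%

β_Maddox = 0.206 × 22.64% / 12.30% = 0.3792
β_Kestrel = 0.847 × 26.19% / 12.30% = 1.8035
β_Bellamy = 0.308 × 53.07% / 12.30% = 1.3289
β_Jory = 0.205 × 48.36% / 12.30% = 0.8060
β_P = Σ w_i β_i = 0.08×0.3792 + 0.46×1.8035 + 0.38×1.3289 + 0.08×0.8060 = 1.4294
E(R_P) = R_f + β_P × MRP = 5.53% + 1.4294 × 9.25% = 18.75%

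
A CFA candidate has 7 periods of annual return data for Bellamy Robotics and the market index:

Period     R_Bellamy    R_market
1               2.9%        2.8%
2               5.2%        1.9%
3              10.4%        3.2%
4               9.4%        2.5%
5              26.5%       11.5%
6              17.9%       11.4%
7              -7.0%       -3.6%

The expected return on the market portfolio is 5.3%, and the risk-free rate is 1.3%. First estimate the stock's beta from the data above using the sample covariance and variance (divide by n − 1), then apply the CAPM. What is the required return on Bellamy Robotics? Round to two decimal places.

Mean R_i = (2.9 + 5.2 + 10.4 + 9.4 + 26.5 + 17.9 − 7.0) / 7 = 9.3286%
Mean R_m = (2.8 + 1.9 + 3.2 + 2.5 + 11.5 + 11.4 − 3.6) / 7 = 4.2429%
Σ(R_i − R̄_i)(R_m − R̄_m) = 331.7314  ⇒  Cov = 331.7314 / 6 = 55.2886
Σ(R_m − R̄_m)² = 177.0971  ⇒  Var(R_m) = 177.0971 / 6 = 29.5162
β = Cov / Var(R_m) = 55.2886 / 29.5162 = 1.8732
MRP = 5.3% − 1.3% = 4.00%
E(R) = R_f + β × MRP = 1.3% + 1.8732 × 4.0% = 8.79%

8.79%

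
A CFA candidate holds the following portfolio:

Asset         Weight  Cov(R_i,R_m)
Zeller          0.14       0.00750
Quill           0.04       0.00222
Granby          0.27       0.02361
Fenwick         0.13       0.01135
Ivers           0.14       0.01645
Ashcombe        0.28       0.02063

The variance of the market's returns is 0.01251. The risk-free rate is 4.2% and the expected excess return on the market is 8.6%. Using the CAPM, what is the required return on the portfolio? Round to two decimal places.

β_Zeller = 0.00750 / 0.01251 = 0.5995
β_Quill = 0.00222 / 0.01251 = 0.1775
β_Granby = 0.02361 / 0.01251 = 1.8873
β_Fenwick = 0.01135 / 0.01251 = 0.9073
β_Ivers = 0.01645 / 0.01251 = 1.3149
β_Ashcombe = 0.02063 / 0.01251 = 1.6491
β_P = Σ w_i β_i = 0.14×0.5995 + 0.04×0.1775 + 0.27×1.8873 + 0.13×0.9073 + 0.14×1.3149 + 0.28×1.6491 = 1.3644
E(R_P) = R_f + β_P × MRP = 4.2% + 1.3644 × 8.6% = 15.93%

15.93%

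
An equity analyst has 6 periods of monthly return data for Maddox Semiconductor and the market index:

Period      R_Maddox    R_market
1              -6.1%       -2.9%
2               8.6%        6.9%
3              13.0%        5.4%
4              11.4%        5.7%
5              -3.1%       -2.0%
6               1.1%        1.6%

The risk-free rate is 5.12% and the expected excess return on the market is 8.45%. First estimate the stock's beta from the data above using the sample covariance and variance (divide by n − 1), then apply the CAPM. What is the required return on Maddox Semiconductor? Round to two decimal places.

Mean R_i = (-6.1 + 8.6 + 13.0 + 11.4 − 3.1 + 1.1) / 6 = 4.1500%
Mean R_m = (-2.9 + 6.9 + 5.4 + 5.7 − 2.0 + 1.6) / 6 = 2.4500%
Σ(R_i − R̄_i)(R_m − R̄_m) = 159.1650  ⇒  Cov = 159.1650 / 5 = 31.8330
Σ(R_m − R̄_m)² = 88.2150  ⇒  Var(R_m) = 88.2150 / 5 = 17.6430
β = Cov / Var(R_m) = 31.8330 / 17.6430 = 1.8043
E(R) = R_f + β × MRP = 5.12% + 1.8043 × 8.45% = 20.37%

20.37%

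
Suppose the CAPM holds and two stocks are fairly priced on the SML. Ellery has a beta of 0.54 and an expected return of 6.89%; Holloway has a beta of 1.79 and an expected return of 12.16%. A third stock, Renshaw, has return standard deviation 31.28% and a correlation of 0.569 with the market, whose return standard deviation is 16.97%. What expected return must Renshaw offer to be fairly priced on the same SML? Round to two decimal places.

9.04%

MRP = (12.16% − 6.89%) / (1.79 − 0.54) = 4.2160%
R_f = 6.89% − 0.54 × 4.2160% = 4.6134%
β_Renshaw = ρ·σ_i/σ_m = 0.569 × 31.28 / 16.97 = 1.0488
E(R_Renshaw) = R_f + β × MRP = 4.6134% + 1.0488 × 4.2160% = 9.04%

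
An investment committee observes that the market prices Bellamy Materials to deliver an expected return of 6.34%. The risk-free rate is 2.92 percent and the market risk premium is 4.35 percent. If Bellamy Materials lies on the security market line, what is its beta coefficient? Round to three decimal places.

0.786

β = (E(R) − R_f) / MRP = (6.34% − 2.92%) / 4.35% = 3.42% / 4.35% = 0.786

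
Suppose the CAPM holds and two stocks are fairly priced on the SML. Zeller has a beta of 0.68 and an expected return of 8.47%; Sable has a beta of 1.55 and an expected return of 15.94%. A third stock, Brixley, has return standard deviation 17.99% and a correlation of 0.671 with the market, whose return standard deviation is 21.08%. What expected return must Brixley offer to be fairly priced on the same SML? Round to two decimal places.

7.55%

MRP = (15.94% − 8.47%) / (1.55 − 0.68) = 8.5862%
R_f = 8.47% − 0.68 × 8.5862% = 2.6314%
β_Brixley = ρ·σ_i/σ_m = 0.671 × 17.99 / 21.08 = 0.5726
E(R_Brixley) = R_f + β × MRP = 2.6314% + 0.5726 × 8.5862% = 7.55%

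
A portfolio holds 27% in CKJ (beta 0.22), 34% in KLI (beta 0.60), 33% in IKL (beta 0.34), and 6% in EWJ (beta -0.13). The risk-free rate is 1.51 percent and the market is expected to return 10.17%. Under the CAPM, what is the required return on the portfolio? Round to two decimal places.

β_P = Σ w_i β_i = 0.27×0.22 + 0.34×0.60 + 0.33×0.34 + 0.06×-0.13 = 0.3678
MRP = 10.17% − 1.51% = 8.66%
E(R_P) = R_f + β_P × MRP = 1.51% + 0.3678 × 8.66% = 4.70%

4.70%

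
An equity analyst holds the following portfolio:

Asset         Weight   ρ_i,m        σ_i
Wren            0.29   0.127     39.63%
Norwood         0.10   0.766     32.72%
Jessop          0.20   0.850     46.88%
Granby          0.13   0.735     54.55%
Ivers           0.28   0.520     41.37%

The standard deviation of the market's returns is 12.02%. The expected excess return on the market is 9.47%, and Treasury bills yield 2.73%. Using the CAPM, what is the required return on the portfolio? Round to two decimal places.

β_Wren = 0.127 × 39.63% / 12.02% = 0.4187
β_Norwood = 0.766 × 32.72% / 12.02% = 2.0852
β_Jessop = 0.850 × 46.88% / 12.02% = 3.3151
β_Granby = 0.735 × 54.55% / 12.02% = 3.3356
β_Ivers = 0.520 × 41.37% / 12.02% = 1.7897
β_P = Σ w_i β_i = 0.29×0.4187 + 0.10×2.0852 + 0.20×3.3151 + 0.13×3.3356 + 0.28×1.7897 = 1.9277
E(R_P) = R_f + β_P × MRP = 2.73% + 1.9277 × 9.47% = 20.99%

20.99%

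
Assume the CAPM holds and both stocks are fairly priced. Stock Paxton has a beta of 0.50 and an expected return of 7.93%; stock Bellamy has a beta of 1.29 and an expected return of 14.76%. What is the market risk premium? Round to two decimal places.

8.65%

Both satisfy E(R) = R_f + β·MRP, so the slope of the SML is
MRP = (14.76% − 7.93%) / (1.29 − 0.50) = 6.83% / 0.79 = 8.6456%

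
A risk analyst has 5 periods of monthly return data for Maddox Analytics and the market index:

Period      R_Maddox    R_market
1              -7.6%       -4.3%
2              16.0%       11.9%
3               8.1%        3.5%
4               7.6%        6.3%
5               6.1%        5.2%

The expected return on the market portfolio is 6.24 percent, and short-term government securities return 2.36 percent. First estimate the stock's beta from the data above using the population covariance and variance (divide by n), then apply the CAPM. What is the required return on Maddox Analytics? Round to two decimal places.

7.87%

Mean R_i = (-7.6 + 16.0 + 8.1 + 7.6 + 6.1) / 5 = 6.0400%
Mean R_m = (-4.3 + 11.9 + 3.5 + 6.3 + 5.2) / 5 = 4.5200%
Σ(R_i − R̄_i)(R_m − R̄_m) = 194.5260  ⇒  Cov = 194.5260 / 5 = 38.9052
Σ(R_m − R̄_m)² = 136.9280  ⇒  Var(R_m) = 136.9280 / 5 = 27.3856
β = Cov / Var(R_m) = 38.9052 / 27.3856 = 1.4206
MRP = 6.24% − 2.36% = 3.88%
E(R) = R_f + β × MRP = 2.36% + 1.4206 × 3.88% = 7.87%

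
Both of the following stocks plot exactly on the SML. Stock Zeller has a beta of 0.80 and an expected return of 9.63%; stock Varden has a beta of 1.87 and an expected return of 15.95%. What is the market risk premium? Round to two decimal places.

Both satisfy E(R) = R_f + β·MRP, so the slope of the SML is
MRP = (15.95% − 9.63%) / (1.87 − 0.80) = 6.32% / 1.07 = 5.9065%

5.91%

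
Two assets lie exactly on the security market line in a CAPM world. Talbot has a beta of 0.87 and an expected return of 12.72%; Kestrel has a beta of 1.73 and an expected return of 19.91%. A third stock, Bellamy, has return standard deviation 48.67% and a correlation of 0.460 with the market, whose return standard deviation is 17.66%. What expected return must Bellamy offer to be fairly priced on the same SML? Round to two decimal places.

16.05%

MRP = (19.91% − 12.72%) / (1.73 − 0.87) = 8.3605%
R_f = 12.72% − 0.87 × 8.3605% = 5.4464%
β_Bellamy = ρ·σ_i/σ_m = 0.460 × 48.67 / 17.66 = 1.2677
E(R_Bellamy) = R_f + β × MRP = 5.4464% + 1.2677 × 8.3605% = 16.05%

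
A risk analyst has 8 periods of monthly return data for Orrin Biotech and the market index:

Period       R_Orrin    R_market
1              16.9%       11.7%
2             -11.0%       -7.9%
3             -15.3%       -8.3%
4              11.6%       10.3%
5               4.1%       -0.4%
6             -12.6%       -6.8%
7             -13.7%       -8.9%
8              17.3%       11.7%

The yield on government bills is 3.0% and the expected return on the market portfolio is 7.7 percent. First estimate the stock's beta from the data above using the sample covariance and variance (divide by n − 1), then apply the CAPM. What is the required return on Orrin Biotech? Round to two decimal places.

9.94%

Mean R_i = (16.9 − 11.0 − 15.3 + 11.6 + 4.1 − 12.6 − 13.7 + 17.3) / 8 = -0.3375%
Mean R_m = (11.7 − 7.9 − 8.3 + 10.3 − 0.4 − 6.8 − 8.9 + 11.7) / 8 = 0.1750%
Σ(R_i − R̄_i)(R_m − R̄_m) = 939.9525  ⇒  Cov = 939.9525 / 7 = 134.2789
Σ(R_m − R̄_m)² = 636.5350  ⇒  Var(R_m) = 636.5350 / 7 = 90.9336
β = Cov / Var(R_m) = 134.2789 / 90.9336 = 1.4767
MRP = 7.7% − 3.0% = 4.70%
E(R) = R_f + β × MRP = 3.0% + 1.4767 × 4.7% = 9.94%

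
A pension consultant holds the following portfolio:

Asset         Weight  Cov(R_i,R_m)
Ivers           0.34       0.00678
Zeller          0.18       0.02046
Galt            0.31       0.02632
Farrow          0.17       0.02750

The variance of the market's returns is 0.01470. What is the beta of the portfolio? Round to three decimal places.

β_Ivers = 0.00678 / 0.01470 = 0.4612
β_Zeller = 0.02046 / 0.01470 = 1.3918
β_Galt = 0.02632 / 0.01470 = 1.7905
β_Farrow = 0.02750 / 0.01470 = 1.8707
β_P = Σ w_i β_i = 0.34×0.4612 + 0.18×1.3918 + 0.31×1.7905 + 0.17×1.8707 = 1.2804

1.280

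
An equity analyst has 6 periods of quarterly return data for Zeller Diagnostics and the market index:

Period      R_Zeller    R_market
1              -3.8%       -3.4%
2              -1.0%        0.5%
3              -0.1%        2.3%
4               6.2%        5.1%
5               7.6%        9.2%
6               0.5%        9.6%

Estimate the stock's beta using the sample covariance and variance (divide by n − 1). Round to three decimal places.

0.634

Mean R_i = (-3.8 − 1.0 − 0.1 + 6.2 + 7.6 + 0.5) / 6 = 1.5667%
Mean R_m = (-3.4 + 0.5 + 2.3 + 5.1 + 9.2 + 9.6) / 6 = 3.8833%
Σ(R_i − R̄_i)(R_m − R̄_m) = 82.0267  ⇒  Cov = 82.0267 / 5 = 16.4053
Σ(R_m − R̄_m)² = 129.4283  ⇒  Var(R_m) = 129.4283 / 5 = 25.8857
β = Cov / Var(R_m) = 16.4053 / 25.8857 = 0.6338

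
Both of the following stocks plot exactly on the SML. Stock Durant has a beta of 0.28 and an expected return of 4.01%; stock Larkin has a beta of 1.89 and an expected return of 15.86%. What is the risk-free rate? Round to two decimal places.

1.95%

Both satisfy E(R) = R_f + β·MRP, so the slope of the SML is
MRP = (15.86% − 4.01%) / (1.89 − 0.28) = 11.85% / 1.61 = 7.3602%
R_f = E(R_Durant) − β_Durant·MRP = 4.01% − 0.28 × 7.3602% = 1.9491%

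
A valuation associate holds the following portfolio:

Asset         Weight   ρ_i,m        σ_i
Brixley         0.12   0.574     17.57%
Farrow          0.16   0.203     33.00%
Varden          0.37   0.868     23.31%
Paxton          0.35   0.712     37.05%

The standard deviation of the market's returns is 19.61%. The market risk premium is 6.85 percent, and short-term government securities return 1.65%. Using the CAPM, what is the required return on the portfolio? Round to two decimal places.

β_Brixley = 0.574 × 17.57% / 19.61% = 0.5143
β_Farrow = 0.203 × 33.00% / 19.61% = 0.3416
β_Varden = 0.868 × 23.31% / 19.61% = 1.0318
β_Paxton = 0.712 × 37.05% / 19.61% = 1.3452
β_P = Σ w_i β_i = 0.12×0.5143 + 0.16×0.3416 + 0.37×1.0318 + 0.35×1.3452 = 0.9690
E(R_P) = R_f + β_P × MRP = 1.65% + 0.9690 × 6.85% = 8.29%

8.29%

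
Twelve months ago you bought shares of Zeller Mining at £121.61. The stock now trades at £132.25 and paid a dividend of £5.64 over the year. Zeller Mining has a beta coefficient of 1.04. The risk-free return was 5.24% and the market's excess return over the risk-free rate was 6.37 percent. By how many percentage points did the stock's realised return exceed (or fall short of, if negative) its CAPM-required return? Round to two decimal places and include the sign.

+1.52%

Realised HPR = (P1 + D1 − P0) / P0 = (132.25 + 5.64 − 121.61) / 121.61 = 16.28 / 121.61 = 13.3871%
CAPM required = R_f + β·MRP = 5.24% + 1.04 × 6.37% = 11.8648%
α = realised − required = 13.3871% − 11.8648% = +1.52%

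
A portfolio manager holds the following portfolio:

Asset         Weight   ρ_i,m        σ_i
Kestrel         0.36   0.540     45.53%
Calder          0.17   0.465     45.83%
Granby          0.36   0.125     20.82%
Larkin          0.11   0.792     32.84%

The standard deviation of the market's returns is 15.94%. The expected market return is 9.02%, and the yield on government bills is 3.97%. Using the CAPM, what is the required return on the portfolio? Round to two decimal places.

9.13%

β_Kestrel = 0.540 × 45.53% / 15.94% = 1.5424
β_Calder = 0.465 × 45.83% / 15.94% = 1.3369
β_Granby = 0.125 × 20.82% / 15.94% = 0.1633
β_Larkin = 0.792 × 32.84% / 15.94% = 1.6317
β_P = Σ w_i β_i = 0.36×1.5424 + 0.17×1.3369 + 0.36×0.1633 + 0.11×1.6317 = 1.0208
MRP = 9.02% − 3.97% = 5.05%
E(R_P) = R_f + β_P × MRP = 3.97% + 1.0208 × 5.05% = 9.13%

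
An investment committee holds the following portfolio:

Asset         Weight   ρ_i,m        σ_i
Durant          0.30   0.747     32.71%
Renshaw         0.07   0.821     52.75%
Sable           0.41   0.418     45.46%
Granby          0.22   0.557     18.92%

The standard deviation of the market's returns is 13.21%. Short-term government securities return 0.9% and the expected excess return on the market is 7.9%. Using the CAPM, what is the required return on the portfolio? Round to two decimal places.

13.14%

β_Durant = 0.747 × 32.71% / 13.21% = 1.8497
β_Renshaw = 0.821 × 52.75% / 13.21% = 3.2784
β_Sable = 0.418 × 45.46% / 13.21% = 1.4385
β_Granby = 0.557 × 18.92% / 13.21% = 0.7978
β_P = Σ w_i β_i = 0.30×1.8497 + 0.07×3.2784 + 0.41×1.4385 + 0.22×0.7978 = 1.5497
E(R_P) = R_f + β_P × MRP = 0.9% + 1.5497 × 7.9% = 13.14%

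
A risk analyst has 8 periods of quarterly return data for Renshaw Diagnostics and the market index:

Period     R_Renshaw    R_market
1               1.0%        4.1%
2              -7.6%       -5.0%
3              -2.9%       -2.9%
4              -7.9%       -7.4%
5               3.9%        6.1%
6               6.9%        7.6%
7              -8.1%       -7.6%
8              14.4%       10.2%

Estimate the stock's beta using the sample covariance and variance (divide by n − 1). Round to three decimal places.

1.099

Mean R_i = (1.0 − 7.6 − 2.9 − 7.9 + 3.9 + 6.9 − 8.1 + 14.4) / 8 = -0.0375%
Mean R_m = (4.1 − 5.0 − 2.9 − 7.4 + 6.1 + 7.6 − 7.6 + 10.2) / 8 = 0.6375%
Σ(R_i − R̄_i)(R_m − R̄_m) = 393.8313  ⇒  Cov = 393.8313 / 7 = 56.2616
Σ(R_m − R̄_m)² = 358.4988  ⇒  Var(R_m) = 358.4988 / 7 = 51.2141
β = Cov / Var(R_m) = 56.2616 / 51.2141 = 1.0986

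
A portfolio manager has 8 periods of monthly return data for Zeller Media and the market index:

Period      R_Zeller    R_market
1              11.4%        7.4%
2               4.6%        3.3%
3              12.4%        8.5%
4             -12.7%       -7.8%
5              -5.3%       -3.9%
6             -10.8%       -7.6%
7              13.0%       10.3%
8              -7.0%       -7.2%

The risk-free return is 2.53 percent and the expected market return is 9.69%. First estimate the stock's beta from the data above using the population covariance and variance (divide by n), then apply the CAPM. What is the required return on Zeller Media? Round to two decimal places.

Mean R_i = (11.4 + 4.6 + 12.4 − 12.7 − 5.3 − 10.8 + 13.0 − 7.0) / 8 = 0.7000%
Mean R_m = (7.4 + 3.3 + 8.5 − 7.8 − 3.9 − 7.6 + 10.3 − 7.2) / 8 = 0.3750%
Σ(R_i − R̄_i)(R_m − R̄_m) = 588.9500  ⇒  Cov = 588.9500 / 8 = 73.6188
Σ(R_m − R̄_m)² = 428.5150  ⇒  Var(R_m) = 428.5150 / 8 = 53.5644
β = Cov / Var(R_m) = 73.6188 / 53.5644 = 1.3744
MRP = 9.69% − 2.53% = 7.16%
E(R) = R_f + β × MRP = 2.53% + 1.3744 × 7.16% = 12.37%

12.37%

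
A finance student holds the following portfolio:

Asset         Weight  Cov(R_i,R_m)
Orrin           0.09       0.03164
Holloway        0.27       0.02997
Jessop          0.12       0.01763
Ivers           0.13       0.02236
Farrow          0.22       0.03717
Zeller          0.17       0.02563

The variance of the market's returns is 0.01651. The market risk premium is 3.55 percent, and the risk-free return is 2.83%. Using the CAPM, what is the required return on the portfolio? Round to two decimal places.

β_Orrin = 0.03164 / 0.01651 = 1.9164
β_Holloway = 0.02997 / 0.01651 = 1.8153
β_Jessop = 0.01763 / 0.01651 = 1.0678
β_Ivers = 0.02236 / 0.01651 = 1.3543
β_Farrow = 0.03717 / 0.01651 = 2.2514
β_Zeller = 0.02563 / 0.01651 = 1.5524
β_P = Σ w_i β_i = 0.09×1.9164 + 0.27×1.8153 + 0.12×1.0678 + 0.13×1.3543 + 0.22×2.2514 + 0.17×1.5524 = 1.7260
E(R_P) = R_f + β_P × MRP = 2.83% + 1.7260 × 3.55% = 8.96%

8.96%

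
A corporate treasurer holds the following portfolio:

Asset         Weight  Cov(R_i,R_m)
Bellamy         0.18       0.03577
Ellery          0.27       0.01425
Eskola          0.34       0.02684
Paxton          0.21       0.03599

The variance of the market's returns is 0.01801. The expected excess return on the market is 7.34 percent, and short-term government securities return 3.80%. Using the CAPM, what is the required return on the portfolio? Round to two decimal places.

14.79%

β_Bellamy = 0.03577 / 0.01801 = 1.9861
β_Ellery = 0.01425 / 0.01801 = 0.7912
β_Eskola = 0.02684 / 0.01801 = 1.4903
β_Paxton = 0.03599 / 0.01801 = 1.9983
β_P = Σ w_i β_i = 0.18×1.9861 + 0.27×0.7912 + 0.34×1.4903 + 0.21×1.9983 = 1.4975
E(R_P) = R_f + β_P × MRP = 3.80% + 1.4975 × 7.34% = 14.79%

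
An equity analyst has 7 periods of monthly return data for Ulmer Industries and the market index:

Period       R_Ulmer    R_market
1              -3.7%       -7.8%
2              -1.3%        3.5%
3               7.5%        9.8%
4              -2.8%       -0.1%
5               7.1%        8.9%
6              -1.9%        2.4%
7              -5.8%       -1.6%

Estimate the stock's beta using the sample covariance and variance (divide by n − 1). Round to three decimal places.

0.749

Mean R_i = (-3.7 − 1.3 + 7.5 − 2.8 + 7.1 − 1.9 − 5.8) / 7 = -0.1286%
Mean R_m = (-7.8 + 3.5 + 9.8 − 0.1 + 8.9 + 2.4 − 1.6) / 7 = 2.1571%
Σ(R_i − R̄_i)(R_m − R̄_m) = 167.9414  ⇒  Cov = 167.9414 / 6 = 27.9902
Σ(R_m − R̄_m)² = 224.0971  ⇒  Var(R_m) = 224.0971 / 6 = 37.3495
β = Cov / Var(R_m) = 27.9902 / 37.3495 = 0.7494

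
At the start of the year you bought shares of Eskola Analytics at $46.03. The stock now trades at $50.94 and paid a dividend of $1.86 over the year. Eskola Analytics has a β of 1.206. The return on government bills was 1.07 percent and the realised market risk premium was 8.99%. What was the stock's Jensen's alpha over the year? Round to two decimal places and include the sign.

Realised HPR = (P1 + D1 − P0) / P0 = (50.94 + 1.86 − 46.03) / 46.03 = 6.77 / 46.03 = 14.7078%
CAPM required = R_f + β·MRP = 1.07% + 1.206 × 8.99% = 11.91194%
α = realised − required = 14.7078% − 11.91194% = +2.80%

+2.80%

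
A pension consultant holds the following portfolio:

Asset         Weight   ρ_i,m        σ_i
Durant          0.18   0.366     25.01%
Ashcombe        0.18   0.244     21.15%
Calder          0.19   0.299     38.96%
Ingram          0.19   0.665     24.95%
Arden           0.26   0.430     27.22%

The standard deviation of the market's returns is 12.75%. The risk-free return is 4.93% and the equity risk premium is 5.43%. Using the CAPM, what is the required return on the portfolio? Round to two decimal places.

9.61%

β_Durant = 0.366 × 25.01% / 12.75% = 0.7179
β_Ashcombe = 0.244 × 21.15% / 12.75% = 0.4048
β_Calder = 0.299 × 38.96% / 12.75% = 0.9137
β_Ingram = 0.665 × 24.95% / 12.75% = 1.3013
β_Arden = 0.430 × 27.22% / 12.75% = 0.9180
β_P = Σ w_i β_i = 0.18×0.7179 + 0.18×0.4048 + 0.19×0.9137 + 0.19×1.3013 + 0.26×0.9180 = 0.8616
E(R_P) = R_f + β_P × MRP = 4.93% + 0.8616 × 5.43% = 9.61%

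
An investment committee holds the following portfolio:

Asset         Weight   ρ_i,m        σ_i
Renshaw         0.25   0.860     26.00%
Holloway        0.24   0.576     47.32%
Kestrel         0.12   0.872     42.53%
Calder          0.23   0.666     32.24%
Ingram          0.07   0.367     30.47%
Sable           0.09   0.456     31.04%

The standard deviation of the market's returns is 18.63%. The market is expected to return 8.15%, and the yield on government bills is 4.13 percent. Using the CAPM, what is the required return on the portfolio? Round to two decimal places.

9.22%

β_Renshaw = 0.860 × 26.00% / 18.63% = 1.2002
β_Holloway = 0.576 × 47.32% / 18.63% = 1.4630
β_Kestrel = 0.872 × 42.53% / 18.63% = 1.9907
β_Calder = 0.666 × 32.24% / 18.63% = 1.1525
β_Ingram = 0.367 × 30.47% / 18.63% = 0.6002
β_Sable = 0.456 × 31.04% / 18.63% = 0.7598
β_P = Σ w_i β_i = 0.25×1.2002 + 0.24×1.4630 + 0.12×1.9907 + 0.23×1.1525 + 0.07×0.6002 + 0.09×0.7598 = 1.2655
MRP = 8.15% − 4.13% = 4.02%
E(R_P) = R_f + β_P × MRP = 4.13% + 1.2655 × 4.02% = 9.22%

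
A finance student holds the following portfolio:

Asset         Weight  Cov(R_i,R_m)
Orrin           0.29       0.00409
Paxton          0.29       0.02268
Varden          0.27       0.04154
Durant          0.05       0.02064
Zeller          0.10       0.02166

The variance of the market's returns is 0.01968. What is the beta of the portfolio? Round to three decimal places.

β_Orrin = 0.00409 / 0.01968 = 0.2078
β_Paxton = 0.02268 / 0.01968 = 1.1524
β_Varden = 0.04154 / 0.01968 = 2.1108
β_Durant = 0.02064 / 0.01968 = 1.0488
β_Zeller = 0.02166 / 0.01968 = 1.1006
β_P = Σ w_i β_i = 0.29×0.2078 + 0.29×1.1524 + 0.27×2.1108 + 0.05×1.0488 + 0.10×1.1006 = 1.1269

1.127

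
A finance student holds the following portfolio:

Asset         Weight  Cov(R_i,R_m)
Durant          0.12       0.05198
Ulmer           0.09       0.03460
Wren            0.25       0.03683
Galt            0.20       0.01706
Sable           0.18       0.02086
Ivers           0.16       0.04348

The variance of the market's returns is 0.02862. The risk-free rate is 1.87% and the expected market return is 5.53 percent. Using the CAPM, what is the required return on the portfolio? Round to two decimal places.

β_Durant = 0.05198 / 0.02862 = 1.8162
β_Ulmer = 0.03460 / 0.02862 = 1.2089
β_Wren = 0.03683 / 0.02862 = 1.2869
β_Galt = 0.01706 / 0.02862 = 0.5961
β_Sable = 0.02086 / 0.02862 = 0.7289
β_Ivers = 0.04348 / 0.02862 = 1.5192
β_P = Σ w_i β_i = 0.12×1.8162 + 0.09×1.2089 + 0.25×1.2869 + 0.20×0.5961 + 0.18×0.7289 + 0.16×1.5192 = 1.1420
MRP = 5.53% − 1.87% = 3.66%
E(R_P) = R_f + β_P × MRP = 1.87% + 1.1420 × 3.66% = 6.05%

6.05%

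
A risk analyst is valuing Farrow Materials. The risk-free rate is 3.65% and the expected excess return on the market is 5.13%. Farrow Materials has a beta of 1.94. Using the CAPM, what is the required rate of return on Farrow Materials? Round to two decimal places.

E(R) = R_f + β × MRP = 3.65% + 1.94 × 5.13% = 13.60%

13.60%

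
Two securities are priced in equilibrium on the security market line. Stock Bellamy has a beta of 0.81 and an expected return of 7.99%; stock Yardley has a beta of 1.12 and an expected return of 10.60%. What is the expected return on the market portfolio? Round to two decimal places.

Both satisfy E(R) = R_f + β·MRP, so the slope of the SML is
MRP = (10.60% − 7.99%) / (1.12 − 0.81) = 2.61% / 0.31 = 8.4194%
R_f = E(R_Bellamy) − β_Bellamy·MRP = 7.99% − 0.81 × 8.4194% = 1.1703%
E(R_m) = R_f + MRP = 1.1703% + 8.4194% = 9.59%

9.59%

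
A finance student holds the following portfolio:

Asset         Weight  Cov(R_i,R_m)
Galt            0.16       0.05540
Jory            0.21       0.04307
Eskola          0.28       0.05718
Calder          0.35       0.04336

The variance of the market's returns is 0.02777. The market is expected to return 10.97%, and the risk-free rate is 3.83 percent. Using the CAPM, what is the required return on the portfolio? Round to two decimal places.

β_Galt = 0.05540 / 0.02777 = 1.9950
β_Jory = 0.04307 / 0.02777 = 1.5510
β_Eskola = 0.05718 / 0.02777 = 2.0591
β_Calder = 0.04336 / 0.02777 = 1.5614
β_P = Σ w_i β_i = 0.16×1.9950 + 0.21×1.5510 + 0.28×2.0591 + 0.35×1.5614 = 1.7679
MRP = 10.97% − 3.83% = 7.14%
E(R_P) = R_f + β_P × MRP = 3.83% + 1.7679 × 7.14% = 16.45%

16.45%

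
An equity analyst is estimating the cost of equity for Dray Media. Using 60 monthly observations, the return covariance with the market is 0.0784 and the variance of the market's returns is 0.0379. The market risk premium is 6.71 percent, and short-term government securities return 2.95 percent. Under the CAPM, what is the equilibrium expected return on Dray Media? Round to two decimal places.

β = Cov(R_i, R_m) / Var(R_m) = 0.0784 / 0.0379 = 2.0686
E(R) = R_f + β × MRP = 2.95% + 2.0686 × 6.71% = 16.83%

16.83%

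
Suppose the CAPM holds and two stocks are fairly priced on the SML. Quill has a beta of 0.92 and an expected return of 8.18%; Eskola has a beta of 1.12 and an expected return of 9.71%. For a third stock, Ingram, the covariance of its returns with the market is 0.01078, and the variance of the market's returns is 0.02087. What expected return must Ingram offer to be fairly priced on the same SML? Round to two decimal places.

5.09%

MRP = (9.71% − 8.18%) / (1.12 − 0.92) = 7.6500%
R_f = 8.18% − 0.92 × 7.6500% = 1.1420%
β_Ingram = Cov / Var(R_m) = 0.01078 / 0.02087 = 0.5165
E(R_Ingram) = R_f + β × MRP = 1.1420% + 0.5165 × 7.6500% = 5.09%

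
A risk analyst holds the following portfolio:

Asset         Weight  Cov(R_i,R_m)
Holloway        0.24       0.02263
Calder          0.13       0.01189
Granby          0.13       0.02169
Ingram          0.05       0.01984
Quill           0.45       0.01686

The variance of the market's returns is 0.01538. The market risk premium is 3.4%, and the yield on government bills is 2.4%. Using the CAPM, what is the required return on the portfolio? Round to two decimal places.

β_Holloway = 0.02263 / 0.01538 = 1.4714
β_Calder = 0.01189 / 0.01538 = 0.7731
β_Granby = 0.02169 / 0.01538 = 1.4103
β_Ingram = 0.01984 / 0.01538 = 1.2900
β_Quill = 0.01686 / 0.01538 = 1.0962
β_P = Σ w_i β_i = 0.24×1.4714 + 0.13×0.7731 + 0.13×1.4103 + 0.05×1.2900 + 0.45×1.0962 = 1.1948
E(R_P) = R_f + β_P × MRP = 2.4% + 1.1948 × 3.4% = 6.46%

6.46%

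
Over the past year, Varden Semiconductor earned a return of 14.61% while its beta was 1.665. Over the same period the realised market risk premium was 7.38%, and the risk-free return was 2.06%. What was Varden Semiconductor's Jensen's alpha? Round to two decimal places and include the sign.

+0.26%

CAPM benchmark = R_f + β(R_m − R_f) = 2.06% + 1.665 × 7.38% = 14.34770%
α = actual − benchmark = 14.61% − 14.34770% = +0.26%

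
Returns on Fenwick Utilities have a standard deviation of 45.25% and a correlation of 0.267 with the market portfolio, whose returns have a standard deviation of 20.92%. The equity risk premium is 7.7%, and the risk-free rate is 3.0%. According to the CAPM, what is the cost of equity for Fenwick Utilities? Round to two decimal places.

β = ρ × σ_i / σ_m = 0.267 × 45.25% / 20.92% = 0.5775
E(R) = 3.0% + 0.5775 × 7.7% = 7.45%

7.45%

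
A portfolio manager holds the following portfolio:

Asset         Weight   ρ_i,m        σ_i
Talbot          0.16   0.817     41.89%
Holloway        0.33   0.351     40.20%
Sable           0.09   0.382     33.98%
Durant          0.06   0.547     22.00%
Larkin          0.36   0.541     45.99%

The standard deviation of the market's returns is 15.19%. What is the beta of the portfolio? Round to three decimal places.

1.381

β_Talbot = 0.817 × 41.89% / 15.19% = 2.2531
β_Holloway = 0.351 × 40.20% / 15.19% = 0.9289
β_Sable = 0.382 × 33.98% / 15.19% = 0.8545
β_Durant = 0.547 × 22.00% / 15.19% = 0.7922
β_Larkin = 0.541 × 45.99% / 15.19% = 1.6380
β_P = Σ w_i β_i = 0.16×2.2531 + 0.33×0.9289 + 0.09×0.8545 + 0.06×0.7922 + 0.36×1.6380 = 1.3812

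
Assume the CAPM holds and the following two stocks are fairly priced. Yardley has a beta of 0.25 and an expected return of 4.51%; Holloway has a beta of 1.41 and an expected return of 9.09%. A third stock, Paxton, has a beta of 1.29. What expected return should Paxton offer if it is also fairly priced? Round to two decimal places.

MRP (SML slope) = (9.09% − 4.51%) / (1.41 − 0.25) = 4.58% / 1.16 = 3.9483%
R_f (intercept) = 4.51% − 0.25 × 3.9483% = 3.5229%
E(R_Paxton) = R_f + β × MRP = 3.5229% + 1.29 × 3.9483% = 8.62%

8.62%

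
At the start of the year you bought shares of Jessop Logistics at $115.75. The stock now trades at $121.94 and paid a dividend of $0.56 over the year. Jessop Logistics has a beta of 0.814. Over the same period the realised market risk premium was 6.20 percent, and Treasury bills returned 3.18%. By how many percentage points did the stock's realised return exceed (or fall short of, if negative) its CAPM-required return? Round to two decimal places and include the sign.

Realised HPR = (P1 + D1 − P0) / P0 = (121.94 + 0.56 − 115.75) / 115.75 = 6.75 / 115.75 = 5.8315%
CAPM required = R_f + β·MRP = 3.18% + 0.814 × 6.20% = 8.22680%
α = realised − required = 5.8315% − 8.22680% = -2.40%

-2.40%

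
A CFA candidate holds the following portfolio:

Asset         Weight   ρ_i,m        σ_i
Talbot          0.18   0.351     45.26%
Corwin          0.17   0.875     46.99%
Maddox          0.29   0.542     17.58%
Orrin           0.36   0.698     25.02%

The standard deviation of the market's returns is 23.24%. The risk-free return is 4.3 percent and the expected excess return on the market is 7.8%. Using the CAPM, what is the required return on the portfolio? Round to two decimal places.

β_Talbot = 0.351 × 45.26% / 23.24% = 0.6836
β_Corwin = 0.875 × 46.99% / 23.24% = 1.7692
β_Maddox = 0.542 × 17.58% / 23.24% = 0.4100
β_Orrin = 0.698 × 25.02% / 23.24% = 0.7515
β_P = Σ w_i β_i = 0.18×0.6836 + 0.17×1.7692 + 0.29×0.4100 + 0.36×0.7515 = 0.8133
E(R_P) = R_f + β_P × MRP = 4.3% + 0.8133 × 7.8% = 10.64%

10.64%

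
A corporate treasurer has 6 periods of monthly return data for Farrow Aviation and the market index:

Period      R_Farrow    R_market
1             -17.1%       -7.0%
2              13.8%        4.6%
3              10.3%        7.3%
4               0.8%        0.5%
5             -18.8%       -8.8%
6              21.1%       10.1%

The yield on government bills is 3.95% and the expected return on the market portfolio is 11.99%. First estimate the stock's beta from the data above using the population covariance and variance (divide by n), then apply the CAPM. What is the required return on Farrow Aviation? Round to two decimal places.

Mean R_i = (-17.1 + 13.8 + 10.3 + 0.8 − 18.8 + 21.1) / 6 = 1.6833%
Mean R_m = (-7.0 + 4.6 + 7.3 + 0.5 − 8.8 + 10.1) / 6 = 1.1167%
Σ(R_i − R̄_i)(R_m − R̄_m) = 626.0417  ⇒  Cov = 626.0417 / 6 = 104.3403
Σ(R_m − R̄_m)² = 295.6683  ⇒  Var(R_m) = 295.6683 / 6 = 49.2781
β = Cov / Var(R_m) = 104.3403 / 49.2781 = 2.1174
MRP = 11.99% − 3.95% = 8.04%
E(R) = R_f + β × MRP = 3.95% + 2.1174 × 8.04% = 20.97%

20.97%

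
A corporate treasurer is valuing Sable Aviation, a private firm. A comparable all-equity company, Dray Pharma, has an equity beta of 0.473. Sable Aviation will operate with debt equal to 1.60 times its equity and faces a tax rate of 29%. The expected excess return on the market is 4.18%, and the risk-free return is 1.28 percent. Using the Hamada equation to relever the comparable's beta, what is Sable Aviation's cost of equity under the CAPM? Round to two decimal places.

β_L = β_U × [1 + (1 − t)(D/E)] = 0.473 × [1 + (1 − 0.29) × 1.60]
    = 0.473 × [1 + 0.71 × 1.60] = 0.473 × 2.1360 = 1.0103
E(R) = R_f + β_L × MRP = 1.28% + 1.0103 × 4.18% = 5.50%

5.50%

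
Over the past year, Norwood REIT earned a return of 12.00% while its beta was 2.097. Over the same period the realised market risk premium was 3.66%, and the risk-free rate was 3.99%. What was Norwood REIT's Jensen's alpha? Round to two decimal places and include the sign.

CAPM benchmark = R_f + β(R_m − R_f) = 3.99% + 2.097 × 3.66% = 11.66502%
α = actual − benchmark = 12.00% − 11.66502% = +0.33%

+0.33%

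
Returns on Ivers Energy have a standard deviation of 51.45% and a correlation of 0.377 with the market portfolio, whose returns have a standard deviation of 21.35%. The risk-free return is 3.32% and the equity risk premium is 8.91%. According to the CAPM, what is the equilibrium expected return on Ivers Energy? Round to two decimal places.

β = ρ × σ_i / σ_m = 0.377 × 51.45% / 21.35% = 0.9085
E(R) = 3.32% + 0.9085 × 8.91% = 11.41%

11.41%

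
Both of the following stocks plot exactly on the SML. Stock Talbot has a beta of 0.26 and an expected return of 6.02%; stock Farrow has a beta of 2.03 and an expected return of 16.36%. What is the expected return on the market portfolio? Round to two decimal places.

10.34%

Both satisfy E(R) = R_f + β·MRP, so the slope of the SML is
MRP = (16.36% − 6.02%) / (2.03 − 0.26) = 10.34% / 1.77 = 5.8418%
R_f = E(R_Talbot) − β_Talbot·MRP = 6.02% − 0.26 × 5.8418% = 4.5011%
E(R_m) = R_f + MRP = 4.5011% + 5.8418% = 10.34%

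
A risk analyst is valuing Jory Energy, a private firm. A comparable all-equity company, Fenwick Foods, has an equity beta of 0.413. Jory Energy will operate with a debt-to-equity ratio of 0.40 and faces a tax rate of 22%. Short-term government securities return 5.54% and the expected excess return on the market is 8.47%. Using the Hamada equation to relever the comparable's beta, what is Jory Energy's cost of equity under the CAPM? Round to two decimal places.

β_L = β_U × [1 + (1 − t)(D/E)] = 0.413 × [1 + (1 − 0.22) × 0.40]
    = 0.413 × [1 + 0.78 × 0.40] = 0.413 × 1.3120 = 0.5419
E(R) = R_f + β_L × MRP = 5.54% + 0.5419 × 8.47% = 10.13%

10.13%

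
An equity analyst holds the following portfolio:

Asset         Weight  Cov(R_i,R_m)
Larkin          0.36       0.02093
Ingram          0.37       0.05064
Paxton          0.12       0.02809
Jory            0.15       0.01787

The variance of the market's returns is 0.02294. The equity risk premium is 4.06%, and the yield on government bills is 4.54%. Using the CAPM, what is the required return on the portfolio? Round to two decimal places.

β_Larkin = 0.02093 / 0.02294 = 0.9124
β_Ingram = 0.05064 / 0.02294 = 2.2075
β_Paxton = 0.02809 / 0.02294 = 1.2245
β_Jory = 0.01787 / 0.02294 = 0.7790
β_P = Σ w_i β_i = 0.36×0.9124 + 0.37×2.2075 + 0.12×1.2245 + 0.15×0.7790 = 1.4090
E(R_P) = R_f + β_P × MRP = 4.54% + 1.4090 × 4.06% = 10.26%

10.26%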